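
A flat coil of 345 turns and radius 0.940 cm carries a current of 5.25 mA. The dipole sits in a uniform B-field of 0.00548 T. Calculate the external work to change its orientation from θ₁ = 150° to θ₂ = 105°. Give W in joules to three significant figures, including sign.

m = NIA = NIπa² = 345·(0.00525)·π·(0.00940)² = 5.028×10⁻⁴ A·m².
W_ext = ΔU = −mB cosθ₂ + mB cosθ₁ = mB(cosθ₁ − cosθ₂).
W = (5.028×10⁻⁴)(0.00548)·(cos150° − cos105°) = (2.755×10⁻⁶)·(-0.6072) = -1.673×10⁻⁶ J.

W ≈ -1.67×10⁻⁶ J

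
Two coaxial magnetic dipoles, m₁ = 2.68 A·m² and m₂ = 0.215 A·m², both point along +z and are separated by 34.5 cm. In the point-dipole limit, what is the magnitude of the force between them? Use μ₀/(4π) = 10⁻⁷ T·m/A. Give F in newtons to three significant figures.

On-axis B of dipole 1: B = (μ₀/4π)·2m₁/r³. Force on dipole 2: F = m₂·dB/dr.
dB/dr = −(μ₀/4π)·6m₁/r⁴, so |F| = (μ₀/4π)·6m₁m₂/r⁴.
F = 6(10⁻⁷)(2.68)(0.215)/(0.345)⁴ = 2.440×10⁻⁵ N.

F ≈ 2.44×10⁻⁵ N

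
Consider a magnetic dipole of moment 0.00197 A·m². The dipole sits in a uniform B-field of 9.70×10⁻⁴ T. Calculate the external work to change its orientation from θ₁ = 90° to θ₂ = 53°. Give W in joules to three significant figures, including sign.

W ≈ -1.15×10⁻⁶ J

W_ext = ΔU = −mB cosθ₂ + mB cosθ₁ = mB(cosθ₁ − cosθ₂).
W = (0.00197)(9.70×10⁻⁴)·(cos90° − cos53°) = (1.911×10⁻⁶)·(-0.6018) = -1.150×10⁻⁶ J.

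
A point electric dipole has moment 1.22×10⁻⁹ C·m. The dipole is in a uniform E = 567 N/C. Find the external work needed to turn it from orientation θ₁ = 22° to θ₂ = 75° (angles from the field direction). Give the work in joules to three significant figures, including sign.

W ≈ 4.62×10⁻⁷ J

W_ext = ΔU = U(θ₂) − U(θ₁) = −pE cosθ₂ − (−pE cosθ₁) = pE(cosθ₁ − cosθ₂).
W = (1.22×10⁻⁹)(567)·(cos22° − cos75°) = (6.917×10⁻⁷)·(+0.6684) = 4.623×10⁻⁷ J.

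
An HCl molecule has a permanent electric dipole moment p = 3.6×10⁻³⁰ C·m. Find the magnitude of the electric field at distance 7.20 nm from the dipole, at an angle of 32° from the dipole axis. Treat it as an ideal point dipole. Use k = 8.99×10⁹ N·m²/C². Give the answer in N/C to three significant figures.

E ≈ 1.54×10⁵ N/C

At angle θ the dipole field magnitude is E = (kp/r³)·√(1 + 3cos²θ).
kp/r³ = (8.99×10⁹)(3.60×10⁻³⁰) / (7.20×10⁻⁹)³ = 8.671×10⁴ N/C.
√(1 + 3cos²32°) = √(1 + 3·0.7192) = √3.1576 ≈ 1.7770.
E ≈ 8.671×10⁴ × 1.777 = 1.541×10⁵ N/C.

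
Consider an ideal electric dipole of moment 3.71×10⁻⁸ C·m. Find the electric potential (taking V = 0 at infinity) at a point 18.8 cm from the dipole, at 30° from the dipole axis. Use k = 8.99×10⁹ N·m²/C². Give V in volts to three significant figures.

V ≈ 8170 V

The dipole potential is V = kp cosθ / r².
V = (8.99×10⁹)(3.71×10⁻⁸)·cos30° / (0.188)² = 8172 V.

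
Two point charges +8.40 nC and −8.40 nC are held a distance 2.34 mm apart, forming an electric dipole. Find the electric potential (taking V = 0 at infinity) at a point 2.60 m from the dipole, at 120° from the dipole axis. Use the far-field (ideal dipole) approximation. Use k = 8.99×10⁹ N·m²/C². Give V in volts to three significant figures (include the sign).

V ≈ -0.0131 V

Dipole moment p = qd = (8.40×10⁻⁹ C)(0.00234 m) = 1.966×10⁻¹¹ C·m.
The dipole potential is V = kp cosθ / r².
V = (8.99×10⁹)(1.966×10⁻¹¹)·cos120° / (2.60)² = -0.01307 V.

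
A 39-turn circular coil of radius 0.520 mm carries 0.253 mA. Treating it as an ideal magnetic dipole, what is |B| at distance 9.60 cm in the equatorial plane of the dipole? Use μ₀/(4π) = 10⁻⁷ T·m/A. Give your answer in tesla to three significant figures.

m = NIA = NIπa² = 39·(2.53×10⁻⁴)·π·(5.20×10⁻⁴)² = 8.382×10⁻⁹ A·m².
In the equatorial plane B = (μ₀/4π)·m/r³ (half the axial value).
B = (10⁻⁷)·(8.382×10⁻⁹) / (0.0960)³ = 9.474×10⁻¹³ T.

B ≈ 9.47×10⁻¹³ T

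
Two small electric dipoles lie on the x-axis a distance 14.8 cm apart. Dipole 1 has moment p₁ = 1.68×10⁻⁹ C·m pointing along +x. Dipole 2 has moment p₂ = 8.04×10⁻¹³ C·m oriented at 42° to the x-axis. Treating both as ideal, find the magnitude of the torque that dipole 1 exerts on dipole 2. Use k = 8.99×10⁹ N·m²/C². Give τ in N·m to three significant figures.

The second dipole sits on the axis of the first, so the field there is axial: E₁ = 2kp₁/r³ along +x.
E₁ = 2(8.99×10⁹)(1.68×10⁻⁹)/(0.148)³ = 9318 N/C.
Torque on the second dipole: τ = p₂ E₁ sinθ.
τ = (8.04×10⁻¹³)(9318)·sin42° = 5.013×10⁻⁹ N·m.

τ ≈ 5.01×10⁻⁹ N·m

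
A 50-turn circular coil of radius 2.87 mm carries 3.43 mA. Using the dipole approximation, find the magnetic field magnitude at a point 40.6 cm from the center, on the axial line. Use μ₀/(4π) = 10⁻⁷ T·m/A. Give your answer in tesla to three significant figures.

B ≈ 1.33×10⁻¹¹ T

m = NIA = NIπa² = 50·(0.00343)·π·(0.00287)² = 4.438×10⁻⁶ A·m².
On axis B = (μ₀/4π)·2m/r³.
B = 2·(10⁻⁷)·(4.438×10⁻⁶) / (0.406)³ = 1.326×10⁻¹¹ T.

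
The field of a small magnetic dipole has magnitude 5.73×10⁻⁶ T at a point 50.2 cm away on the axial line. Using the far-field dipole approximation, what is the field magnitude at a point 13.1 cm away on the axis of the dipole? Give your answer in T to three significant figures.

Dipole fields scale as 1/r³ in the far field; the geometry is the same at both points.
B₂ = B₁ · (r₁/r₂)³ = 5.73×10⁻⁶ · (50.2/13.1)³.
(r₁/r₂)³ = (3.832)³ = 56.27.
B₂ ≈ 3.224×10⁻⁴ T.

B ≈ 3.22×10⁻⁴ T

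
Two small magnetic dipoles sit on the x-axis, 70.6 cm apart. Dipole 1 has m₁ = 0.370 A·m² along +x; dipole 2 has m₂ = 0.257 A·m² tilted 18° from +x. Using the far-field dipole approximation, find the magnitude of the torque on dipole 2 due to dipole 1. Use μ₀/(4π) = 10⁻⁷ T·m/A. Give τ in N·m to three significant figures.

τ ≈ 1.67×10⁻⁸ N·m

Dipole B is on the axis of dipole A, so B₁ there is axial: B₁ = (μ₀/4π)·2m₁/r³ along +x.
B₁ = 2(10⁻⁷)(0.370)/(0.706)³ = 2.103×10⁻⁷ T.
τ = m₂ B₁ sinθ.
τ = (0.257)(2.103×10⁻⁷)·sin18° = 1.670×10⁻⁸ N·m.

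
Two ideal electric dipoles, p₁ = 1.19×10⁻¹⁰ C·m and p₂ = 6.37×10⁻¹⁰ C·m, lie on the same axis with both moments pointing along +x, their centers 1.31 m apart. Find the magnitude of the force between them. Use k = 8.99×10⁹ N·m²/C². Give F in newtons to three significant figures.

F ≈ 1.39×10⁻⁹ N

On-axis field of dipole 1 at distance r: E = 2kp₁/r³. Force on dipole 2 is F = p₂·dE/dr (gradient along axis).
dE/dr = −6kp₁/r⁴, so |F| = 6kp₁p₂/r⁴ (attractive for aligned moments).
F = 6(8.99×10⁹)(1.19×10⁻¹⁰)(6.37×10⁻¹⁰)/(1.31)⁴ = 1.388×10⁻⁹ N.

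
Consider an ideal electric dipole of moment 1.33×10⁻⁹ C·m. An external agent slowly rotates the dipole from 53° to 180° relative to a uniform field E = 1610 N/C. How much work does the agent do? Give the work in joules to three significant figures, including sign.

W ≈ 3.43×10⁻⁶ J

W_ext = ΔU = U(θ₂) − U(θ₁) = −pE cosθ₂ − (−pE cosθ₁) = pE(cosθ₁ − cosθ₂).
W = (1.33×10⁻⁹)(1610)·(cos53° − cos180°) = (2.141×10⁻⁶)·(+1.6018) = 3.430×10⁻⁶ J.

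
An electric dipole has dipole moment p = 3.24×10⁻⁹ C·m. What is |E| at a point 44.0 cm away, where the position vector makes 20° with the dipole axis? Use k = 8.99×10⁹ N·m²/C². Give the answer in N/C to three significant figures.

E ≈ 653 N/C

At angle θ the dipole field magnitude is E = (kp/r³)·√(1 + 3cos²θ).
kp/r³ = (8.99×10⁹)(3.24×10⁻⁹) / (0.440)³ = 341.9 N/C.
√(1 + 3cos²20°) = √(1 + 3·0.8830) = √3.6491 ≈ 1.9103.
E ≈ 341.9 × 1.910 = 653.2 N/C.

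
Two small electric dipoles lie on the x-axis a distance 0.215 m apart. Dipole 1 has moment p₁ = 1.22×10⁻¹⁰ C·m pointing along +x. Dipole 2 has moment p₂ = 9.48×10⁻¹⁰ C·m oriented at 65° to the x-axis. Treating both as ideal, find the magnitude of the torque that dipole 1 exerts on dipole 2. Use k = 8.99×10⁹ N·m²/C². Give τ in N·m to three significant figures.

τ ≈ 1.90×10⁻⁷ N·m

The second dipole sits on the axis of the first, so the field there is axial: E₁ = 2kp₁/r³ along +x.
E₁ = 2(8.99×10⁹)(1.22×10⁻¹⁰)/(0.215)³ = 220.7 N/C.
Torque on the second dipole: τ = p₂ E₁ sinθ.
τ = (9.48×10⁻¹⁰)(220.7)·sin65° = 1.896×10⁻⁷ N·m.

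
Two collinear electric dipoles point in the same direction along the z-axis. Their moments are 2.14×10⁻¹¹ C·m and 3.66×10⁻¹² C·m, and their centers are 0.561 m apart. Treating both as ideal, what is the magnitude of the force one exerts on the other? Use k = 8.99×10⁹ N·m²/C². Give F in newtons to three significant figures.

F ≈ 4.27×10⁻¹¹ N

On-axis field of dipole 1 at distance r: E = 2kp₁/r³. Force on dipole 2 is F = p₂·dE/dr (gradient along axis).
dE/dr = −6kp₁/r⁴, so |F| = 6kp₁p₂/r⁴ (attractive for aligned moments).
F = 6(8.99×10⁹)(2.14×10⁻¹¹)(3.66×10⁻¹²)/(0.561)⁴ = 4.265×10⁻¹¹ N.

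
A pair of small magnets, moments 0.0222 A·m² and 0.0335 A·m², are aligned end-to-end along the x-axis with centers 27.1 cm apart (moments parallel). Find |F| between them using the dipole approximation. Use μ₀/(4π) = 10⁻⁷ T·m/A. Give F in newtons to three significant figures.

F ≈ 8.27×10⁻⁸ N

On-axis B of dipole 1: B = (μ₀/4π)·2m₁/r³. Force on dipole 2: F = m₂·dB/dr.
dB/dr = −(μ₀/4π)·6m₁/r⁴, so |F| = (μ₀/4π)·6m₁m₂/r⁴.
F = 6(10⁻⁷)(0.0222)(0.0335)/(0.271)⁴ = 8.273×10⁻⁸ N.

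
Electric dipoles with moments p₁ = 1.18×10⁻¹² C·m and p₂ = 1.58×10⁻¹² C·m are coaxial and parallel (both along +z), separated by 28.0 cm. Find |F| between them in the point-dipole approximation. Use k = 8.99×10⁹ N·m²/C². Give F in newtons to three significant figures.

On-axis field of dipole 1 at distance r: E = 2kp₁/r³. Force on dipole 2 is F = p₂·dE/dr (gradient along axis).
dE/dr = −6kp₁/r⁴, so |F| = 6kp₁p₂/r⁴ (attractive for aligned moments).
F = 6(8.99×10⁹)(1.18×10⁻¹²)(1.58×10⁻¹²)/(0.280)⁴ = 1.636×10⁻¹¹ N.

F ≈ 1.64×10⁻¹¹ N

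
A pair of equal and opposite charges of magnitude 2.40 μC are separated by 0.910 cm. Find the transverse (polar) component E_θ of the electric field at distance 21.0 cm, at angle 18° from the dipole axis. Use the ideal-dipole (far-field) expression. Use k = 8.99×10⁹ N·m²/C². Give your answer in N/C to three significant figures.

Dipole moment p = qd = (2.40×10⁻⁶ C)(0.00910 m) = 2.184×10⁻⁸ C·m.
For a dipole, E_θ = (kp sinθ)/r³.
kp/r³ = (8.99×10⁹)(2.184×10⁻⁸)/(0.210)³ = 2.120×10⁴ N/C.
E_θ = 2.120×10⁴·sin18° = 6551 N/C.

E_θ ≈ 6550 N/C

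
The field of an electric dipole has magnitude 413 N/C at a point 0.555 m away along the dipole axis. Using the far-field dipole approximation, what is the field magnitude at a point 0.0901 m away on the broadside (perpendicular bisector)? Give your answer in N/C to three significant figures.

Dipole fields scale as 1/r³ in the far field.
The axial field is twice the equatorial field at the same r, so the geometry factor is 1/2.
E₂ = E₁ · (1/2) · (r₁/r₂)³ = 413 · 0.5 · (0.555/0.0901)³.
(r₁/r₂)³ = (6.16)³ = 233.7.
E₂ ≈ 4.826×10⁴ N/C.

E ≈ 4.83×10⁴ N/C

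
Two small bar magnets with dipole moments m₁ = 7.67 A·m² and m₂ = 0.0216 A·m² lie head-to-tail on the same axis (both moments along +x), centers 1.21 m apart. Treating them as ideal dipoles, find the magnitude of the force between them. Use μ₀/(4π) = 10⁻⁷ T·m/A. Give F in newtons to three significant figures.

On-axis B of dipole 1: B = (μ₀/4π)·2m₁/r³. Force on dipole 2: F = m₂·dB/dr.
dB/dr = −(μ₀/4π)·6m₁/r⁴, so |F| = (μ₀/4π)·6m₁m₂/r⁴.
F = 6(10⁻⁷)(7.67)(0.0216)/(1.21)⁴ = 4.637×10⁻⁸ N.

F ≈ 4.64×10⁻⁸ N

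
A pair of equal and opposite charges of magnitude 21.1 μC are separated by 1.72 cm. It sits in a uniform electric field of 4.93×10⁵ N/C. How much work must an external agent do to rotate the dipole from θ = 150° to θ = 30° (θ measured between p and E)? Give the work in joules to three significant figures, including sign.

W ≈ -0.310 J

Dipole moment p = qd = (2.11×10⁻⁵ C)(0.0172 m) = 3.629×10⁻⁷ C·m.
W_ext = ΔU = U(θ₂) − U(θ₁) = −pE cosθ₂ − (−pE cosθ₁) = pE(cosθ₁ − cosθ₂).
W = (3.629×10⁻⁷)(4.93×10⁵)·(cos150° − cos30°) = (0.1789)·(-1.7321) = -0.3099 J.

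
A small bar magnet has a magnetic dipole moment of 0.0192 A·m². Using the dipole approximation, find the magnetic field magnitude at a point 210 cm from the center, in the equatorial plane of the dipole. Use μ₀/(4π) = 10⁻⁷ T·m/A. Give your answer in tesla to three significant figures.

B ≈ 2.07×10⁻¹⁰ T

In the equatorial plane B = (μ₀/4π)·m/r³ (half the axial value).
B = (10⁻⁷)·(0.0192) / (2.10)³ = 2.073×10⁻¹⁰ T.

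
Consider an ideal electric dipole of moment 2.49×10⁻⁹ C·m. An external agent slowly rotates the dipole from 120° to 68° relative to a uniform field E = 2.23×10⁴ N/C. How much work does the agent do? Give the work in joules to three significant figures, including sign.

W_ext = ΔU = U(θ₂) − U(θ₁) = −pE cosθ₂ − (−pE cosθ₁) = pE(cosθ₁ − cosθ₂).
W = (2.49×10⁻⁹)(2.23×10⁴)·(cos120° − cos68°) = (5.553×10⁻⁵)·(-0.8746) = -4.856×10⁻⁵ J.

W ≈ -4.86×10⁻⁵ J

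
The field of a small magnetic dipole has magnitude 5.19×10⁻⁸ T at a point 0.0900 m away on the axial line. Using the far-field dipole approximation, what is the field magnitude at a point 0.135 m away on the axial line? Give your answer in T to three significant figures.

Dipole fields scale as 1/r³ in the far field; the geometry is the same at both points.
B₂ = B₁ · (r₁/r₂)³ = 5.19×10⁻⁸ · (0.0900/0.135)³.
(r₁/r₂)³ = (0.6667)³ = 0.2963.
B₂ ≈ 1.538×10⁻⁸ T.

B ≈ 1.54×10⁻⁸ T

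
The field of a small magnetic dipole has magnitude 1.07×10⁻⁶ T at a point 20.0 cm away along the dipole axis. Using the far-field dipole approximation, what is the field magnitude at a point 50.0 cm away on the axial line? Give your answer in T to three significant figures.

B ≈ 6.85×10⁻⁸ T

Dipole fields scale as 1/r³ in the far field; the geometry is the same at both points.
B₂ = B₁ · (r₁/r₂)³ = 1.07×10⁻⁶ · (20.0/50.0)³.
(r₁/r₂)³ = (0.4)³ = 0.064.
B₂ ≈ 6.848×10⁻⁸ T.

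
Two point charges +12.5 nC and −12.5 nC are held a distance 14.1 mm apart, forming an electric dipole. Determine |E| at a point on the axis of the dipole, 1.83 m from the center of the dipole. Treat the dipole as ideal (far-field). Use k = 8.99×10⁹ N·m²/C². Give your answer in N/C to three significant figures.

Dipole moment p = qd = (1.25×10⁻⁸ C)(0.0141 m) = 1.763×10⁻¹⁰ C·m.
On the dipole axis E = 2kp/r³.
E = 2·(8.99×10⁹)(1.763×10⁻¹⁰) / (1.83)³ = 0.5172 N/C.

E ≈ 0.517 N/C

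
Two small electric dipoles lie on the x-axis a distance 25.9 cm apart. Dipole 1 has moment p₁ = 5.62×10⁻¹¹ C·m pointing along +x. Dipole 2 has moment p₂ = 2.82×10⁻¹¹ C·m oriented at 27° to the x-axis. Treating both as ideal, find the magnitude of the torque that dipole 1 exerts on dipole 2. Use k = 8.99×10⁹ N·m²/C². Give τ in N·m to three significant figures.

τ ≈ 7.45×10⁻¹⁰ N·m

The second dipole sits on the axis of the first, so the field there is axial: E₁ = 2kp₁/r³ along +x.
E₁ = 2(8.99×10⁹)(5.62×10⁻¹¹)/(0.259)³ = 58.16 N/C.
Torque on the second dipole: τ = p₂ E₁ sinθ.
τ = (2.82×10⁻¹¹)(58.16)·sin27° = 7.446×10⁻¹⁰ N·m.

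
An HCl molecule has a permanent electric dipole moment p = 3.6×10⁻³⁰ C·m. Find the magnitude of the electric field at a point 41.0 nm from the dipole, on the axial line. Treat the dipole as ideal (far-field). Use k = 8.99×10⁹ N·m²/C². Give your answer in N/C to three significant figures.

E ≈ 939 N/C

On the dipole axis E = 2kp/r³.
E = 2·(8.99×10⁹)(3.60×10⁻³⁰) / (4.10×10⁻⁸)³ = 939.2 N/C.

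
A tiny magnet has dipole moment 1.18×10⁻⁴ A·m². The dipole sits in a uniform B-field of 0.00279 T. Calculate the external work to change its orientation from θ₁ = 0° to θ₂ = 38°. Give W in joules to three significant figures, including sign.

W ≈ 6.98×10⁻⁸ J

W_ext = ΔU = −mB cosθ₂ + mB cosθ₁ = mB(cosθ₁ − cosθ₂).
W = (1.18×10⁻⁴)(0.00279)·(cos0° − cos38°) = (3.292×10⁻⁷)·(+0.2120) = 6.979×10⁻⁸ J.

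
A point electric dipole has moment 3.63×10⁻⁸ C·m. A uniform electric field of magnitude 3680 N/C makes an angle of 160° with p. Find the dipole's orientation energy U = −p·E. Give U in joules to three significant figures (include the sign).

U ≈ 1.26×10⁻⁴ J

U = −p·E = −pE cosθ.
U = −(3.63×10⁻⁸)(3680)·cos160° = 1.255×10⁻⁴ J.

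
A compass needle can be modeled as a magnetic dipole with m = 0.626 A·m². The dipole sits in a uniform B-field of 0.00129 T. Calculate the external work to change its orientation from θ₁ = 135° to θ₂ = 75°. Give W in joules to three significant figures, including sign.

W_ext = ΔU = −mB cosθ₂ + mB cosθ₁ = mB(cosθ₁ − cosθ₂).
W = (0.626)(0.00129)·(cos135° − cos75°) = (8.075×10⁻⁴)·(-0.9659) = -7.800×10⁻⁴ J.

W ≈ -7.80×10⁻⁴ J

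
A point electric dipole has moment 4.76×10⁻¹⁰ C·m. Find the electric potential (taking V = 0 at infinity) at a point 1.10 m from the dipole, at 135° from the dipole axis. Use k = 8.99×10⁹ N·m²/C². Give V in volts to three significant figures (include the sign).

The dipole potential is V = kp cosθ / r².
V = (8.99×10⁹)(4.76×10⁻¹⁰)·cos135° / (1.10)² = -2.501 V.

V ≈ -2.50 V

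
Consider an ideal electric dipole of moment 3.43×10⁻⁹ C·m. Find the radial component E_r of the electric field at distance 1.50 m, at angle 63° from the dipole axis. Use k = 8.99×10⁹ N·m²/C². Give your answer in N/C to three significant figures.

For a dipole, E_r = (2kp cosθ)/r³.
kp/r³ = (8.99×10⁹)(3.43×10⁻⁹)/(1.50)³ = 9.137 N/C.
E_r = 2·9.137·cos63° = 8.296 N/C.

E_r ≈ 8.30 N/C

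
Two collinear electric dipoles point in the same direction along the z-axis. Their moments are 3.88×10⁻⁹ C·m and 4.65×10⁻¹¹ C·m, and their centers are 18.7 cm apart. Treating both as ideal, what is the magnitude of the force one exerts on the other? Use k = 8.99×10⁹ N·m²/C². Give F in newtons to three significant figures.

On-axis field of dipole 1 at distance r: E = 2kp₁/r³. Force on dipole 2 is F = p₂·dE/dr (gradient along axis).
dE/dr = −6kp₁/r⁴, so |F| = 6kp₁p₂/r⁴ (attractive for aligned moments).
F = 6(8.99×10⁹)(3.88×10⁻⁹)(4.65×10⁻¹¹)/(0.187)⁴ = 7.958×10⁻⁶ N.

F ≈ 7.96×10⁻⁶ N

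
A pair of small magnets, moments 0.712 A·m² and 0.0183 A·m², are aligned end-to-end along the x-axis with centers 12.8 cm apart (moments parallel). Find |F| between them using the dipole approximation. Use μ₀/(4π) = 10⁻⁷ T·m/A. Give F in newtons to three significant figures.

F ≈ 2.91×10⁻⁵ N

On-axis B of dipole 1: B = (μ₀/4π)·2m₁/r³. Force on dipole 2: F = m₂·dB/dr.
dB/dr = −(μ₀/4π)·6m₁/r⁴, so |F| = (μ₀/4π)·6m₁m₂/r⁴.
F = 6(10⁻⁷)(0.712)(0.0183)/(0.128)⁴ = 2.912×10⁻⁵ N.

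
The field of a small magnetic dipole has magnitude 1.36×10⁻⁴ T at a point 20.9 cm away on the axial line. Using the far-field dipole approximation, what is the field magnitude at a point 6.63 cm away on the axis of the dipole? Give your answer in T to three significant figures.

B ≈ 0.00426 T

Dipole fields scale as 1/r³ in the far field; the geometry is the same at both points.
B₂ = B₁ · (r₁/r₂)³ = 1.36×10⁻⁴ · (20.9/6.63)³.
(r₁/r₂)³ = (3.152)³ = 31.33.
B₂ ≈ 0.004260 T.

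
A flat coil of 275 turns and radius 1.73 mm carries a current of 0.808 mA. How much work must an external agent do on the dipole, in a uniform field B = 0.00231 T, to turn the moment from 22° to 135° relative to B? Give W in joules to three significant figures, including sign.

m = NIA = NIπa² = 275·(8.08×10⁻⁴)·π·(0.00173)² = 2.089×10⁻⁶ A·m².
W_ext = ΔU = −mB cosθ₂ + mB cosθ₁ = mB(cosθ₁ − cosθ₂).
W = (2.089×10⁻⁶)(0.00231)·(cos22° − cos135°) = (4.826×10⁻⁹)·(+1.6343) = 7.886×10⁻⁹ J.

W ≈ 7.89×10⁻⁹ J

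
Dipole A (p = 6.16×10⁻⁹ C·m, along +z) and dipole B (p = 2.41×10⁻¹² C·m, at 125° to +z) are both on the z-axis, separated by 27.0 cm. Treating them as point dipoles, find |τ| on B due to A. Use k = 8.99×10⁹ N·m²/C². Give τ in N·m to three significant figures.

τ ≈ 1.11×10⁻⁸ N·m

The second dipole sits on the axis of the first, so the field there is axial: E₁ = 2kp₁/r³ along +z.
E₁ = 2(8.99×10⁹)(6.16×10⁻⁹)/(0.270)³ = 5627 N/C.
Torque on the second dipole: τ = p₂ E₁ sinθ.
τ = (2.41×10⁻¹²)(5627)·sin125° = 1.111×10⁻⁸ N·m.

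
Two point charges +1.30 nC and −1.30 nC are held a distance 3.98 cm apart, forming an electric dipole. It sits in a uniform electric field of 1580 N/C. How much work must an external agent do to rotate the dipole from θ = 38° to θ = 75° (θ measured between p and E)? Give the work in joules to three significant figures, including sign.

Dipole moment p = qd = (1.30×10⁻⁹ C)(0.0398 m) = 5.174×10⁻¹¹ C·m.
W_ext = ΔU = U(θ₂) − U(θ₁) = −pE cosθ₂ − (−pE cosθ₁) = pE(cosθ₁ − cosθ₂).
W = (5.174×10⁻¹¹)(1580)·(cos38° − cos75°) = (8.175×10⁻⁸)·(+0.5292) = 4.326×10⁻⁸ J.

W ≈ 4.33×10⁻⁸ J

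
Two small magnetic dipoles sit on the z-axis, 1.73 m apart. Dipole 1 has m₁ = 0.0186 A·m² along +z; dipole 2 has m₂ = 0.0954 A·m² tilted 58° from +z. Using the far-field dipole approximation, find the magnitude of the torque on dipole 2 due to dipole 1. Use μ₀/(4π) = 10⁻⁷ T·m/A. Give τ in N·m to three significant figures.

Dipole B is on the axis of dipole A, so B₁ there is axial: B₁ = (μ₀/4π)·2m₁/r³ along +z.
B₁ = 2(10⁻⁷)(0.0186)/(1.73)³ = 7.185×10⁻¹⁰ T.
τ = m₂ B₁ sinθ.
τ = (0.0954)(7.185×10⁻¹⁰)·sin58° = 5.813×10⁻¹¹ N·m.

τ ≈ 5.81×10⁻¹¹ N·m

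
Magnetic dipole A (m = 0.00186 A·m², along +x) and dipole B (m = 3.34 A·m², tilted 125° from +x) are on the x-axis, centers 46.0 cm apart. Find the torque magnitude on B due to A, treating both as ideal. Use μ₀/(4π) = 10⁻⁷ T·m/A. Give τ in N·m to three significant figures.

τ ≈ 1.05×10⁻⁸ N·m

Dipole B is on the axis of dipole A, so B₁ there is axial: B₁ = (μ₀/4π)·2m₁/r³ along +x.
B₁ = 2(10⁻⁷)(0.00186)/(0.460)³ = 3.822×10⁻⁹ T.
τ = m₂ B₁ sinθ.
τ = (3.34)(3.822×10⁻⁹)·sin125° = 1.046×10⁻⁸ N·m.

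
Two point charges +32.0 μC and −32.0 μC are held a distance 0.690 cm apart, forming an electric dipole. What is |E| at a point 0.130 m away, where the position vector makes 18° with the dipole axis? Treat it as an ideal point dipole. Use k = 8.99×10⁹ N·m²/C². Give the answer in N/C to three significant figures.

E ≈ 1.74×10⁶ N/C

Dipole moment p = qd = (3.20×10⁻⁵ C)(0.00690 m) = 2.208×10⁻⁷ C·m.
At angle θ the dipole field magnitude is E = (kp/r³)·√(1 + 3cos²θ).
kp/r³ = (8.99×10⁹)(2.208×10⁻⁷) / (0.130)³ = 9.035×10⁵ N/C.
√(1 + 3cos²18°) = √(1 + 3·0.9045) = √3.7135 ≈ 1.9271.
E ≈ 9.035×10⁵ × 1.927 = 1.741×10⁶ N/C.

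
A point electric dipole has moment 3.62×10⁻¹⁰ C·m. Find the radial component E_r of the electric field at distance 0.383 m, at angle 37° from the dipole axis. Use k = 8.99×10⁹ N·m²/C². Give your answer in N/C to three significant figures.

E_r ≈ 92.5 N/C

For a dipole, E_r = (2kp cosθ)/r³.
kp/r³ = (8.99×10⁹)(3.62×10⁻¹⁰)/(0.383)³ = 57.93 N/C.
E_r = 2·57.93·cos37° = 92.52 N/C.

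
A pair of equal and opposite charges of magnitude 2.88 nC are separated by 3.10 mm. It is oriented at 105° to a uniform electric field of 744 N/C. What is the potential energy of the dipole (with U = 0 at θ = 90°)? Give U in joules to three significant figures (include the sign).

Dipole moment p = qd = (2.88×10⁻⁹ C)(0.00310 m) = 8.928×10⁻¹² C·m.
U = −p·E = −pE cosθ.
U = −(8.928×10⁻¹²)(744)·cos105° = 1.719×10⁻⁹ J.

U ≈ 1.72×10⁻⁹ J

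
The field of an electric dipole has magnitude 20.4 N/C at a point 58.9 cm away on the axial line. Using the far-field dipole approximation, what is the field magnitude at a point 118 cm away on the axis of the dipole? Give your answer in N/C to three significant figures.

E ≈ 2.54 N/C

Dipole fields scale as 1/r³ in the far field; the geometry is the same at both points.
E₂ = E₁ · (r₁/r₂)³ = 20.4 · (58.9/118)³.
(r₁/r₂)³ = (0.4992)³ = 0.1244.
E₂ ≈ 2.537 N/C.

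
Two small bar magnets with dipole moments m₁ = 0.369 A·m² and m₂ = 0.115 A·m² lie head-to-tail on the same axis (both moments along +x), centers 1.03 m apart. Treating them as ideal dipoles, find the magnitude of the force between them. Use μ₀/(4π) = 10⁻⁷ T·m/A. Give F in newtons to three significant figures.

F ≈ 2.26×10⁻⁸ N

On-axis B of dipole 1: B = (μ₀/4π)·2m₁/r³. Force on dipole 2: F = m₂·dB/dr.
dB/dr = −(μ₀/4π)·6m₁/r⁴, so |F| = (μ₀/4π)·6m₁m₂/r⁴.
F = 6(10⁻⁷)(0.369)(0.115)/(1.03)⁴ = 2.262×10⁻⁸ N.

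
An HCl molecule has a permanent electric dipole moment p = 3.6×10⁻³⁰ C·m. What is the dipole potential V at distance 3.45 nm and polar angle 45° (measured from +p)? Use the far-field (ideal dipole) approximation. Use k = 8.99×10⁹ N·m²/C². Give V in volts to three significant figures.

The dipole potential is V = kp cosθ / r².
V = (8.99×10⁹)(3.60×10⁻³⁰)·cos45° / (3.45×10⁻⁹)² = 0.001923 V.

V ≈ 0.00192 V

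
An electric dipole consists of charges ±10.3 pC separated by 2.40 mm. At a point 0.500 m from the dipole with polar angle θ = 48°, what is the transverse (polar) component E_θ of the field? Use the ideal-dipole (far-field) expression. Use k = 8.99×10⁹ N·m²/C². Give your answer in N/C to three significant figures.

Dipole moment p = qd = (1.03×10⁻¹¹ C)(0.00240 m) = 2.472×10⁻¹⁴ C·m.
For a dipole, E_θ = (kp sinθ)/r³.
kp/r³ = (8.99×10⁹)(2.472×10⁻¹⁴)/(0.500)³ = 0.001778 N/C.
E_θ = 0.001778·sin48° = 0.001321 N/C.

E_θ ≈ 0.00132 N/C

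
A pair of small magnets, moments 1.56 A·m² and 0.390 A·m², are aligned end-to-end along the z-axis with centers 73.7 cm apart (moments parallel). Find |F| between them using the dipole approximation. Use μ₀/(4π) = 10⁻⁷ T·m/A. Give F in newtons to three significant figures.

F ≈ 1.24×10⁻⁶ N

On-axis B of dipole 1: B = (μ₀/4π)·2m₁/r³. Force on dipole 2: F = m₂·dB/dr.
dB/dr = −(μ₀/4π)·6m₁/r⁴, so |F| = (μ₀/4π)·6m₁m₂/r⁴.
F = 6(10⁻⁷)(1.56)(0.390)/(0.737)⁴ = 1.237×10⁻⁶ N.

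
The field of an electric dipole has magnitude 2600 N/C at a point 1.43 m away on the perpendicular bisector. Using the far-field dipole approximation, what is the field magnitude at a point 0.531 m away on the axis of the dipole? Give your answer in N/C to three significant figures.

Dipole fields scale as 1/r³ in the far field.
The axial field is twice the equatorial field at the same r, so the geometry factor is 2/1.
E₂ = E₁ · (2/1) · (r₁/r₂)³ = 2600 · 2 · (1.43/0.531)³.
(r₁/r₂)³ = (2.693)³ = 19.53.
E₂ ≈ 1.016×10⁵ N/C.

E ≈ 1.02×10⁵ N/C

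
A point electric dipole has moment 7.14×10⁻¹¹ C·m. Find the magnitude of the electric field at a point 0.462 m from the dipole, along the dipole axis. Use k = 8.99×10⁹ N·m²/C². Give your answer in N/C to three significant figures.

E ≈ 13.0 N/C

On the dipole axis E = 2kp/r³.
E = 2·(8.99×10⁹)(7.14×10⁻¹¹) / (0.462)³ = 13.02 N/C.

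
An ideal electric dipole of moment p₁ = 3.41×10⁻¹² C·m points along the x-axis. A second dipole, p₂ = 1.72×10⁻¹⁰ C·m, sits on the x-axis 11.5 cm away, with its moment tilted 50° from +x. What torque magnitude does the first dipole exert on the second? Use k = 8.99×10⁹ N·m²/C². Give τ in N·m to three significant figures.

τ ≈ 5.31×10⁻⁹ N·m

The second dipole sits on the axis of the first, so the field there is axial: E₁ = 2kp₁/r³ along +x.
E₁ = 2(8.99×10⁹)(3.41×10⁻¹²)/(0.115)³ = 40.31 N/C.
Torque on the second dipole: τ = p₂ E₁ sinθ.
τ = (1.72×10⁻¹⁰)(40.31)·sin50° = 5.312×10⁻⁹ N·m.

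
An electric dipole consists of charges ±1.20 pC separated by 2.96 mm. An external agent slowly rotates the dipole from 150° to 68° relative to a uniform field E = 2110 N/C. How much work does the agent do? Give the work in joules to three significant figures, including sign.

W ≈ -9.30×10⁻¹² J

Dipole moment p = qd = (1.20×10⁻¹² C)(0.00296 m) = 3.552×10⁻¹⁵ C·m.
W_ext = ΔU = U(θ₂) − U(θ₁) = −pE cosθ₂ − (−pE cosθ₁) = pE(cosθ₁ − cosθ₂).
W = (3.552×10⁻¹⁵)(2110)·(cos150° − cos68°) = (7.495×10⁻¹²)·(-1.2406) = -9.298×10⁻¹² J.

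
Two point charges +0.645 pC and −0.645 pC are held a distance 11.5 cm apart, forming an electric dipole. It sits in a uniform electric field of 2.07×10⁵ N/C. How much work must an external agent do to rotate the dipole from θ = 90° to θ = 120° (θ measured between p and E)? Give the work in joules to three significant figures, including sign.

W ≈ 7.68×10⁻⁹ J

Dipole moment p = qd = (6.45×10⁻¹³ C)(0.115 m) = 7.418×10⁻¹⁴ C·m.
W_ext = ΔU = U(θ₂) − U(θ₁) = −pE cosθ₂ − (−pE cosθ₁) = pE(cosθ₁ − cosθ₂).
W = (7.418×10⁻¹⁴)(2.07×10⁵)·(cos90° − cos120°) = (1.536×10⁻⁸)·(+0.5000) = 7.678×10⁻⁹ J.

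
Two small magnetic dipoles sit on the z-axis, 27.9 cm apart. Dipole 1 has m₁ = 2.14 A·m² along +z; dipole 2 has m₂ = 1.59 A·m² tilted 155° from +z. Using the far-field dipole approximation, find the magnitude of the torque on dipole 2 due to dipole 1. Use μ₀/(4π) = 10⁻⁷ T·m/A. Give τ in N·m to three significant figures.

Dipole B is on the axis of dipole A, so B₁ there is axial: B₁ = (μ₀/4π)·2m₁/r³ along +z.
B₁ = 2(10⁻⁷)(2.14)/(0.279)³ = 1.971×10⁻⁵ T.
τ = m₂ B₁ sinθ.
τ = (1.59)(1.971×10⁻⁵)·sin155° = 1.324×10⁻⁵ N·m.

τ ≈ 1.32×10⁻⁵ N·m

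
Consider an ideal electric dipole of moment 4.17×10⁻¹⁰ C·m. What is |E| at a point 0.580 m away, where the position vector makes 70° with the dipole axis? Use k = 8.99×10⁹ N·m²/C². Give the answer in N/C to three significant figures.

At angle θ the dipole field magnitude is E = (kp/r³)·√(1 + 3cos²θ).
kp/r³ = (8.99×10⁹)(4.17×10⁻¹⁰) / (0.580)³ = 19.21 N/C.
√(1 + 3cos²70°) = √(1 + 3·0.1170) = √1.3509 ≈ 1.1623.
E ≈ 19.21 × 1.162 = 22.33 N/C.

E ≈ 22.3 N/C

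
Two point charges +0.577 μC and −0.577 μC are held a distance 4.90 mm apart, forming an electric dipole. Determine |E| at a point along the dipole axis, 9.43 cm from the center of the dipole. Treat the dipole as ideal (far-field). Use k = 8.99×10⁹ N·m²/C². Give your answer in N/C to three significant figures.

E ≈ 6.06×10⁴ N/C

Dipole moment p = qd = (5.77×10⁻⁷ C)(0.00490 m) = 2.827×10⁻⁹ C·m.
On the dipole axis E = 2kp/r³.
E = 2·(8.99×10⁹)(2.827×10⁻⁹) / (0.0943)³ = 6.062×10⁴ N/C.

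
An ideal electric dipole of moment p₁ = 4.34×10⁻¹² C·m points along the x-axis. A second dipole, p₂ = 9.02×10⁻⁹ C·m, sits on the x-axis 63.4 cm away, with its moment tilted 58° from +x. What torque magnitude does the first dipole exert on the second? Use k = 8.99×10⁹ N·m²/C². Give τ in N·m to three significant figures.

The second dipole sits on the axis of the first, so the field there is axial: E₁ = 2kp₁/r³ along +x.
E₁ = 2(8.99×10⁹)(4.34×10⁻¹²)/(0.634)³ = 0.3062 N/C.
Torque on the second dipole: τ = p₂ E₁ sinθ.
τ = (9.02×10⁻⁹)(0.3062)·sin58° = 2.342×10⁻⁹ N·m.

τ ≈ 2.34×10⁻⁹ N·m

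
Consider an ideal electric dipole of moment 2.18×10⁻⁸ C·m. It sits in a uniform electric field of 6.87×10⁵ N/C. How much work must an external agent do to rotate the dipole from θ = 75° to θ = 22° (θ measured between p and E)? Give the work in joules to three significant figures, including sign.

W ≈ -0.0100 J

W_ext = ΔU = U(θ₂) − U(θ₁) = −pE cosθ₂ − (−pE cosθ₁) = pE(cosθ₁ − cosθ₂).
W = (2.18×10⁻⁸)(6.87×10⁵)·(cos75° − cos22°) = (0.01498)·(-0.6684) = -0.01001 J.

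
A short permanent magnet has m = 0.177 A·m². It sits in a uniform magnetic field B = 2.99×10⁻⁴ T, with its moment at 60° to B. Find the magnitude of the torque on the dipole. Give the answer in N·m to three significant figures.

Torque on a magnetic dipole: τ = mB sinθ.
τ = (0.177)(2.99×10⁻⁴)·sin60° = 4.583×10⁻⁵ N·m.

τ ≈ 4.58×10⁻⁵ N·m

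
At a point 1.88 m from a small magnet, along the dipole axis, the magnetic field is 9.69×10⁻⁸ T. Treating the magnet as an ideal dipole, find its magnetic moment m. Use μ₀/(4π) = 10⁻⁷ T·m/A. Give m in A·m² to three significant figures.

m ≈ 3.22 A·m²

On axis B = (μ₀/4π)·2m/r³, so m = Br³·4π/(μ₀·2).
m = (9.69×10⁻⁸)·(1.88)³ / (2·10⁻⁷) = 3.219 A·m².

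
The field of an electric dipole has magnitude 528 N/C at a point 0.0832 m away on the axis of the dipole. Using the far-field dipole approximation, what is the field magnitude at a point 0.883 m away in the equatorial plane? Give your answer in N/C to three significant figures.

E ≈ 0.221 N/C

Dipole fields scale as 1/r³ in the far field.
The axial field is twice the equatorial field at the same r, so the geometry factor is 1/2.
E₂ = E₁ · (1/2) · (r₁/r₂)³ = 528 · 0.5 · (0.0832/0.883)³.
(r₁/r₂)³ = (0.09422)³ = 0.0008365.
E₂ ≈ 0.2208 N/C.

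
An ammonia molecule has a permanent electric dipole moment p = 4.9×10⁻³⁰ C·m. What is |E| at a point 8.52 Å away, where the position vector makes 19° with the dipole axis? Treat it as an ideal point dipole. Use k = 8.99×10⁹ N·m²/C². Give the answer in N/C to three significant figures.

At angle θ the dipole field magnitude is E = (kp/r³)·√(1 + 3cos²θ).
kp/r³ = (8.99×10⁹)(4.90×10⁻³⁰) / (8.52×10⁻¹⁰)³ = 7.123×10⁷ N/C.
√(1 + 3cos²19°) = √(1 + 3·0.8940) = √3.6820 ≈ 1.9189.
E ≈ 7.123×10⁷ × 1.919 = 1.367×10⁸ N/C.

E ≈ 1.37×10⁸ N/C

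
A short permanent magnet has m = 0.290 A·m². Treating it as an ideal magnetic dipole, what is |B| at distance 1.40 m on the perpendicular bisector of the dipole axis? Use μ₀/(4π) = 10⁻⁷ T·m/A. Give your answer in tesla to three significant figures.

In the equatorial plane B = (μ₀/4π)·m/r³ (half the axial value).
B = (10⁻⁷)·(0.290) / (1.40)³ = 1.057×10⁻⁸ T.

B ≈ 1.06×10⁻⁸ T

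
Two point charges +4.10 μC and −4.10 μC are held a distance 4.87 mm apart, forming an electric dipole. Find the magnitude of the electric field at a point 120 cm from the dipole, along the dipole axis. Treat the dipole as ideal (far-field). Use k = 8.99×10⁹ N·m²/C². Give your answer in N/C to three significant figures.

E ≈ 208 N/C

Dipole moment p = qd = (4.10×10⁻⁶ C)(0.00487 m) = 1.997×10⁻⁸ C·m.
On the dipole axis E = 2kp/r³.
E = 2·(8.99×10⁹)(1.997×10⁻⁸) / (1.20)³ = 207.8 N/C.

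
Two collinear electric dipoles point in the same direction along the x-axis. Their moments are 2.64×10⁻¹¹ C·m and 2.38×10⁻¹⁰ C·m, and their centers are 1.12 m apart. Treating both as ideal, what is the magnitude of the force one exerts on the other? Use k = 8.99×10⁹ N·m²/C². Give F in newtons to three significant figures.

On-axis field of dipole 1 at distance r: E = 2kp₁/r³. Force on dipole 2 is F = p₂·dE/dr (gradient along axis).
dE/dr = −6kp₁/r⁴, so |F| = 6kp₁p₂/r⁴ (attractive for aligned moments).
F = 6(8.99×10⁹)(2.64×10⁻¹¹)(2.38×10⁻¹⁰)/(1.12)⁴ = 2.154×10⁻¹⁰ N.

F ≈ 2.15×10⁻¹⁰ N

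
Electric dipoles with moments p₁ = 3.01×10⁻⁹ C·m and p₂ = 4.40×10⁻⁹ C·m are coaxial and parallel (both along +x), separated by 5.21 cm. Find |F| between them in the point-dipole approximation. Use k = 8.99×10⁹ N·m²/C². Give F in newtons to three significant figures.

F ≈ 0.0970 N

On-axis field of dipole 1 at distance r: E = 2kp₁/r³. Force on dipole 2 is F = p₂·dE/dr (gradient along axis).
dE/dr = −6kp₁/r⁴, so |F| = 6kp₁p₂/r⁴ (attractive for aligned moments).
F = 6(8.99×10⁹)(3.01×10⁻⁹)(4.40×10⁻⁹)/(0.0521)⁴ = 0.09696 N.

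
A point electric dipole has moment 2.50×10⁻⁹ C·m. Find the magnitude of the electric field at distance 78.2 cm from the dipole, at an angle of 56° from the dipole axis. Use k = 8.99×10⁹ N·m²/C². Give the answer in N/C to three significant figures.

At angle θ the dipole field magnitude is E = (kp/r³)·√(1 + 3cos²θ).
kp/r³ = (8.99×10⁹)(2.50×10⁻⁹) / (0.782)³ = 47.00 N/C.
√(1 + 3cos²56°) = √(1 + 3·0.3127) = √1.9381 ≈ 1.3922.
E ≈ 47.00 × 1.392 = 65.43 N/C.

E ≈ 65.4 N/C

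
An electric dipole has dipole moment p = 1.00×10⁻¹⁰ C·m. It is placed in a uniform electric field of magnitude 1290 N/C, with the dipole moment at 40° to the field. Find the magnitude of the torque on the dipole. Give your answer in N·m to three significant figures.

Torque on an electric dipole: τ = pE sinθ.
τ = (1.00×10⁻¹⁰)(1290)·sin40° = 8.292×10⁻⁸ N·m.

τ ≈ 8.29×10⁻⁸ N·m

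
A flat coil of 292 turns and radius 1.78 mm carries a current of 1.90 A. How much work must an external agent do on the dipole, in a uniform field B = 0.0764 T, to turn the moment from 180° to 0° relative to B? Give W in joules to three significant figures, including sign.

W ≈ -8.44×10⁻⁴ J

m = NIA = NIπa² = 292·(1.90)·π·(0.00178)² = 0.005522 A·m².
W_ext = ΔU = −mB cosθ₂ + mB cosθ₁ = mB(cosθ₁ − cosθ₂).
W = (0.005522)(0.0764)·(cos180° − cos0°) = (4.219×10⁻⁴)·(-2.0000) = -8.438×10⁻⁴ J.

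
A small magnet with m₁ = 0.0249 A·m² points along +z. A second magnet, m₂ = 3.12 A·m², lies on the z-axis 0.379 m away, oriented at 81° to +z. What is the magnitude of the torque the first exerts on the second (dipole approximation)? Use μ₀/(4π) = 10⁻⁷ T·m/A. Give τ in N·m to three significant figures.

τ ≈ 2.82×10⁻⁷ N·m

Dipole B is on the axis of dipole A, so B₁ there is axial: B₁ = (μ₀/4π)·2m₁/r³ along +z.
B₁ = 2(10⁻⁷)(0.0249)/(0.379)³ = 9.148×10⁻⁸ T.
τ = m₂ B₁ sinθ.
τ = (3.12)(9.148×10⁻⁸)·sin81° = 2.819×10⁻⁷ N·m.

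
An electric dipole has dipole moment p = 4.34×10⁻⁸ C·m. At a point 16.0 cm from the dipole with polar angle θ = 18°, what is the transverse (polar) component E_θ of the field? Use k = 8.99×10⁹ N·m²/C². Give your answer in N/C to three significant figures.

E_θ ≈ 2.94×10⁴ N/C

For a dipole, E_θ = (kp sinθ)/r³.
kp/r³ = (8.99×10⁹)(4.34×10⁻⁸)/(0.160)³ = 9.526×10⁴ N/C.
E_θ = 9.526×10⁴·sin18° = 2.944×10⁴ N/C.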